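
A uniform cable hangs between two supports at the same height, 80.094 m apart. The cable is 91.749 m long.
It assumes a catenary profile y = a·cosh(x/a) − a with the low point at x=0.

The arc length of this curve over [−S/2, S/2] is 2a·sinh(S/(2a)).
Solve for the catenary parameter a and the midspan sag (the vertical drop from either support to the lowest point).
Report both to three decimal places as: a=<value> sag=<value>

a=43.764 sag=19.637

seed: a₀ = √(S³/(24(L−S))) = √(80.094³/(24·11.655)) = 42.858623
iter 1: u=0.934398  f(a)=+5.195e-01  f'(a)=-5.929e-01  a ← 42.858623 − (+5.195e-01/-5.929e-01) = 43.734874
iter 2: u=0.915677  f(a)=+1.636e-02  f'(a)=-5.561e-01  a ← 43.734874 − (+1.636e-02/-5.561e-01) = 43.764294
iter 3: u=0.915061  f(a)=+1.739e-05  f'(a)=-5.549e-01  a ← 43.764294 − (+1.739e-05/-5.549e-01) = 43.764326
iter 4: u=0.915060  f(a)=+1.971e-11  f'(a)=-5.549e-01  a ← 43.764326 − (+1.971e-11/-5.549e-01) = 43.764326
converged: |Δa| < 1e-12 after 4 iterations
sag = a·(cosh(S/(2a)) − 1) = 43.764326·(cosh(0.915060) − 1) = 19.637456
T_max/T_min = cosh(S/(2a)) = 1.448709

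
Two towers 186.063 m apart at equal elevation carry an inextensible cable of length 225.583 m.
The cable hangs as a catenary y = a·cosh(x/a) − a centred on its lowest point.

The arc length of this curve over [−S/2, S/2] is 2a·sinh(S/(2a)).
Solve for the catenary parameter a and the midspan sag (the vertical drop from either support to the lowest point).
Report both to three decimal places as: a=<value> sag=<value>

a=84.916 sag=56.267

seed: a₀ = √(S³/(24(L−S))) = √(186.063³/(24·39.520)) = 82.409246
iter 1: u=1.128896  f(a)=+2.596e+00  f'(a)=-1.087e+00  a ← 82.409246 − (+2.596e+00/-1.087e+00) = 84.797384
iter 2: u=1.097103  f(a)=+1.171e-01  f'(a)=-9.910e-01  a ← 84.797384 − (+1.171e-01/-9.910e-01) = 84.915573
iter 3: u=1.095576  f(a)=+2.633e-04  f'(a)=-9.865e-01  a ← 84.915573 − (+2.633e-04/-9.865e-01) = 84.915840
iter 4: u=1.095573  f(a)=+1.338e-09  f'(a)=-9.865e-01  a ← 84.915840 − (+1.338e-09/-9.865e-01) = 84.915840
iter 5: u=1.095573  f(a)=+2.842e-14  f'(a)=-9.865e-01  a ← 84.915840 − (+2.842e-14/-9.865e-01) = 84.915840
converged: |Δa| < 1e-12 after 5 iterations
sag = a·(cosh(S/(2a)) − 1) = 84.915840·(cosh(1.095573) − 1) = 56.267099
T_max/T_min = cosh(S/(2a)) = 1.662622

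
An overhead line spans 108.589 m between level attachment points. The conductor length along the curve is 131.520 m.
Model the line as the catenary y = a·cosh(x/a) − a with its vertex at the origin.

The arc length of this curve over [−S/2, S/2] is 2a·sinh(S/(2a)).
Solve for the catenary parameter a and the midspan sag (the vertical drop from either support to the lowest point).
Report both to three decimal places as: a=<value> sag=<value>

a=49.694 sag=32.731

seed: a₀ = √(S³/(24(L−S))) = √(108.589³/(24·22.931)) = 48.234928
iter 1: u=1.125626  f(a)=+1.497e+00  f'(a)=-1.077e+00  a ← 48.234928 − (+1.497e+00/-1.077e+00) = 49.625386
iter 2: u=1.094087  f(a)=+6.719e-02  f'(a)=-9.822e-01  a ← 49.625386 − (+6.719e-02/-9.822e-01) = 49.693790
iter 3: u=1.092581  f(a)=+1.493e-04  f'(a)=-9.778e-01  a ← 49.693790 − (+1.493e-04/-9.778e-01) = 49.693943
iter 4: u=1.092578  f(a)=+7.415e-10  f'(a)=-9.778e-01  a ← 49.693943 − (+7.415e-10/-9.778e-01) = 49.693943
iter 5: u=1.092578  f(a)=-2.842e-14  f'(a)=-9.778e-01  a ← 49.693943 − (-2.842e-14/-9.778e-01) = 49.693943
converged: |Δa| < 1e-12 after 5 iterations
sag = a·(cosh(S/(2a)) − 1) = 49.693943·(cosh(1.092578) − 1) = 32.730966
T_max/T_min = cosh(S/(2a)) = 1.658651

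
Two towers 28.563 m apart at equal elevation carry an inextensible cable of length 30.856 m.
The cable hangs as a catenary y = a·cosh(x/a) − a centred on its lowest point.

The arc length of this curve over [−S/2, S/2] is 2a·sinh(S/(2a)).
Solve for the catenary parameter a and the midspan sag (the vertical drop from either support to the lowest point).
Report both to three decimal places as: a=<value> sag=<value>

a=20.821 sag=5.093

seed: a₀ = √(S³/(24(L−S))) = √(28.563³/(24·2.293)) = 20.577759
iter 1: u=0.694026  f(a)=+5.586e-02  f'(a)=-2.338e-01  a ← 20.577759 − (+5.586e-02/-2.338e-01) = 20.816704
iter 2: u=0.686060  f(a)=+9.879e-04  f'(a)=-2.256e-01  a ← 20.816704 − (+9.879e-04/-2.256e-01) = 20.821084
iter 3: u=0.685915  f(a)=+3.213e-07  f'(a)=-2.254e-01  a ← 20.821084 − (+3.213e-07/-2.254e-01) = 20.821085
iter 4: u=0.685915  f(a)=+3.197e-14  f'(a)=-2.254e-01  a ← 20.821085 − (+3.197e-14/-2.254e-01) = 20.821085
converged: |Δa| < 1e-12 after 4 iterations
sag = a·(cosh(S/(2a)) − 1) = 20.821085·(cosh(0.685915) − 1) = 5.093019
T_max/T_min = cosh(S/(2a)) = 1.244609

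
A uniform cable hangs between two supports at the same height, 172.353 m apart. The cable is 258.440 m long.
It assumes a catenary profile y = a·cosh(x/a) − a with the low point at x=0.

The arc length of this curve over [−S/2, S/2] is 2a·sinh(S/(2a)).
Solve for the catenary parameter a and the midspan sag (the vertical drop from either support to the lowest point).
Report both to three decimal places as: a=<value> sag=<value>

a=53.150 sag=86.574

seed: a₀ = √(S³/(24(L−S))) = √(172.353³/(24·86.087)) = 49.779882
iter 1: u=1.731151  f(a)=+1.386e+01  f'(a)=-4.613e+00  a ← 49.779882 − (+1.386e+01/-4.613e+00) = 52.784608
iter 2: u=1.632607  f(a)=+1.354e+00  f'(a)=-3.752e+00  a ← 52.784608 − (+1.354e+00/-3.752e+00) = 53.145527
iter 3: u=1.621519  f(a)=+1.601e-02  f'(a)=-3.663e+00  a ← 53.145527 − (+1.601e-02/-3.663e+00) = 53.149898
iter 4: u=1.621386  f(a)=+2.298e-06  f'(a)=-3.662e+00  a ← 53.149898 − (+2.298e-06/-3.662e+00) = 53.149899
iter 5: u=1.621386  f(a)=+5.684e-14  f'(a)=-3.662e+00  a ← 53.149899 − (+5.684e-14/-3.662e+00) = 53.149899
converged: |Δa| < 1e-12 after 5 iterations
sag = a·(cosh(S/(2a)) − 1) = 53.149899·(cosh(1.621386) − 1) = 86.573829
T_max/T_min = cosh(S/(2a)) = 2.628862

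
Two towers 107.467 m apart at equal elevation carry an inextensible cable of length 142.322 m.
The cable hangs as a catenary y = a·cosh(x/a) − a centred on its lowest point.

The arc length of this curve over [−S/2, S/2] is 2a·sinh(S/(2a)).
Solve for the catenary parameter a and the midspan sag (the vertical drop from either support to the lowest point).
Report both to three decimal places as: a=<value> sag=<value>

a=40.268 sag=41.496

seed: a₀ = √(S³/(24(L−S))) = √(107.467³/(24·34.855)) = 38.518957
iter 1: u=1.394988  f(a)=+3.553e+00  f'(a)=-2.187e+00  a ← 38.518957 − (+3.553e+00/-2.187e+00) = 40.143249
iter 2: u=1.338544  f(a)=+2.371e-01  f'(a)=-1.904e+00  a ← 40.143249 − (+2.371e-01/-1.904e+00) = 40.267752
iter 3: u=1.334405  f(a)=+1.223e-03  f'(a)=-1.885e+00  a ← 40.267752 − (+1.223e-03/-1.885e+00) = 40.268401
iter 4: u=1.334384  f(a)=+3.289e-08  f'(a)=-1.885e+00  a ← 40.268401 − (+3.289e-08/-1.885e+00) = 40.268401
iter 5: u=1.334384  f(a)=+0.000e+00  f'(a)=-1.885e+00  a ← 40.268401 − (+0.000e+00/-1.885e+00) = 40.268401
converged: |Δa| < 1e-12 after 5 iterations
sag = a·(cosh(S/(2a)) − 1) = 40.268401·(cosh(1.334384) − 1) = 41.496090
T_max/T_min = cosh(S/(2a)) = 2.030488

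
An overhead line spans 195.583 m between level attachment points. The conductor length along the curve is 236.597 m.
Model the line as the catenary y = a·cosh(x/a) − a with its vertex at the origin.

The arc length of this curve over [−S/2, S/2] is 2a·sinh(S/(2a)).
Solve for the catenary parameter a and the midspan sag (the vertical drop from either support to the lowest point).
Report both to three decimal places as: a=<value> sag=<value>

seed: a₀ = √(S³/(24(L−S))) = √(195.583³/(24·41.014)) = 87.181627
iter 1: u=1.121698  f(a)=+2.659e+00  f'(a)=-1.065e+00  a ← 87.181627 − (+2.659e+00/-1.065e+00) = 89.678886
iter 2: u=1.090463  f(a)=+1.185e-01  f'(a)=-9.717e-01  a ← 89.678886 − (+1.185e-01/-9.717e-01) = 89.800860
iter 3: u=1.088982  f(a)=+2.598e-04  f'(a)=-9.675e-01  a ← 89.800860 − (+2.598e-04/-9.675e-01) = 89.801128
iter 4: u=1.088979  f(a)=+1.255e-09  f'(a)=-9.674e-01  a ← 89.801128 − (+1.255e-09/-9.674e-01) = 89.801128
iter 5: u=1.088979  f(a)=+2.842e-14  f'(a)=-9.674e-01  a ← 89.801128 − (+2.842e-14/-9.674e-01) = 89.801128
converged: |Δa| < 1e-12 after 5 iterations
sag = a·(cosh(S/(2a)) − 1) = 89.801128·(cosh(1.088979) − 1) = 58.720849
T_max/T_min = cosh(S/(2a)) = 1.653899

a=89.801 sag=58.721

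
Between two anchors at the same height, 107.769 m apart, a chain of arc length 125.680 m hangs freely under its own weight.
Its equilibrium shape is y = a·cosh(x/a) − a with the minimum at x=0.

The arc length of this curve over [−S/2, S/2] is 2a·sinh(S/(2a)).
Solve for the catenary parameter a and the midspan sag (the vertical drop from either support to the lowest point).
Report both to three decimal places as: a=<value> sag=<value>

seed: a₀ = √(S³/(24(L−S))) = √(107.769³/(24·17.911)) = 53.960410
iter 1: u=0.998593  f(a)=+9.145e-01  f'(a)=-7.325e-01  a ← 53.960410 − (+9.145e-01/-7.325e-01) = 55.208989
iter 2: u=0.976010  f(a)=+3.270e-02  f'(a)=-6.809e-01  a ← 55.208989 − (+3.270e-02/-6.809e-01) = 55.257019
iter 3: u=0.975161  f(a)=+4.526e-05  f'(a)=-6.790e-01  a ← 55.257019 − (+4.526e-05/-6.790e-01) = 55.257086
iter 4: u=0.975160  f(a)=+8.696e-11  f'(a)=-6.790e-01  a ← 55.257086 − (+8.696e-11/-6.790e-01) = 55.257086
iter 5: u=0.975160  f(a)=+0.000e+00  f'(a)=-6.790e-01  a ← 55.257086 − (+0.000e+00/-6.790e-01) = 55.257086
converged: |Δa| < 1e-12 after 5 iterations
sag = a·(cosh(S/(2a)) − 1) = 55.257086·(cosh(0.975160) − 1) = 28.422130
T_max/T_min = cosh(S/(2a)) = 1.514362

a=55.257 sag=28.422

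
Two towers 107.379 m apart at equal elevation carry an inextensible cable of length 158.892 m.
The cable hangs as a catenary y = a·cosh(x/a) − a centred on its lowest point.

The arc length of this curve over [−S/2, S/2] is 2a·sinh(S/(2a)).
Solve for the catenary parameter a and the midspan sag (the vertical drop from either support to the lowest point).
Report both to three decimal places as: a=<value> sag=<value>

seed: a₀ = √(S³/(24(L−S))) = √(107.379³/(24·51.513)) = 31.645721
iter 1: u=1.696580  f(a)=+7.943e+00  f'(a)=-4.294e+00  a ← 31.645721 − (+7.943e+00/-4.294e+00) = 33.495285
iter 2: u=1.602897  f(a)=+7.496e-01  f'(a)=-3.519e+00  a ← 33.495285 − (+7.496e-01/-3.519e+00) = 33.708303
iter 3: u=1.592768  f(a)=+8.212e-03  f'(a)=-3.442e+00  a ← 33.708303 − (+8.212e-03/-3.442e+00) = 33.710689
iter 4: u=1.592655  f(a)=+1.010e-06  f'(a)=-3.441e+00  a ← 33.710689 − (+1.010e-06/-3.441e+00) = 33.710689
iter 5: u=1.592655  f(a)=+2.842e-14  f'(a)=-3.441e+00  a ← 33.710689 − (+2.842e-14/-3.441e+00) = 33.710689
converged: |Δa| < 1e-12 after 5 iterations
sag = a·(cosh(S/(2a)) − 1) = 33.710689·(cosh(1.592655) − 1) = 52.591556
T_max/T_min = cosh(S/(2a)) = 2.560085

a=33.711 sag=52.592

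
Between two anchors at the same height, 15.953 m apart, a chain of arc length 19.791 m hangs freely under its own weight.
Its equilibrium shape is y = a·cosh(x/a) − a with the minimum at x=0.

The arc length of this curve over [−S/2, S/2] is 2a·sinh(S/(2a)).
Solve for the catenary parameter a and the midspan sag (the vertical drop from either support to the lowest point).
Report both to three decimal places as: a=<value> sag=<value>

a=6.866 sag=5.178

seed: a₀ = √(S³/(24(L−S))) = √(15.953³/(24·3.838)) = 6.639042
iter 1: u=1.201453  f(a)=+2.867e-01  f'(a)=-1.332e+00  a ← 6.639042 − (+2.867e-01/-1.332e+00) = 6.854310
iter 2: u=1.163720  f(a)=+1.454e-02  f'(a)=-1.200e+00  a ← 6.854310 − (+1.454e-02/-1.200e+00) = 6.866423
iter 3: u=1.161667  f(a)=+4.178e-05  f'(a)=-1.193e+00  a ← 6.866423 − (+4.178e-05/-1.193e+00) = 6.866458
iter 4: u=1.161662  f(a)=+3.472e-10  f'(a)=-1.193e+00  a ← 6.866458 − (+3.472e-10/-1.193e+00) = 6.866458
iter 5: u=1.161662  f(a)=+0.000e+00  f'(a)=-1.193e+00  a ← 6.866458 − (+0.000e+00/-1.193e+00) = 6.866458
converged: |Δa| < 1e-12 after 5 iterations
sag = a·(cosh(S/(2a)) − 1) = 6.866458·(cosh(1.161662) − 1) = 5.178008
T_max/T_min = cosh(S/(2a)) = 1.754102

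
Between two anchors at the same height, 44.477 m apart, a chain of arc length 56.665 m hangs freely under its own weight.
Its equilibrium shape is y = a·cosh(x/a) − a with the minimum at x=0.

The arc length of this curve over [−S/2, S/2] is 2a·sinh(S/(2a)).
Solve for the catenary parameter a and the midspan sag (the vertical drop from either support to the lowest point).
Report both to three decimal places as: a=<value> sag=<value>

a=18.015 sag=15.560

seed: a₀ = √(S³/(24(L−S))) = √(44.477³/(24·12.188)) = 17.343286
iter 1: u=1.282254  f(a)=+1.042e+00  f'(a)=-1.651e+00  a ← 17.343286 − (+1.042e+00/-1.651e+00) = 17.974636
iter 2: u=1.237216  f(a)=+5.961e-02  f'(a)=-1.467e+00  a ← 17.974636 − (+5.961e-02/-1.467e+00) = 18.015277
iter 3: u=1.234425  f(a)=+2.212e-04  f'(a)=-1.456e+00  a ← 18.015277 − (+2.212e-04/-1.456e+00) = 18.015429
iter 4: u=1.234414  f(a)=+3.071e-09  f'(a)=-1.456e+00  a ← 18.015429 − (+3.071e-09/-1.456e+00) = 18.015429
iter 5: u=1.234414  f(a)=+7.105e-15  f'(a)=-1.456e+00  a ← 18.015429 − (+7.105e-15/-1.456e+00) = 18.015429
converged: |Δa| < 1e-12 after 5 iterations
sag = a·(cosh(S/(2a)) − 1) = 18.015429·(cosh(1.234414) − 1) = 15.559655
T_max/T_min = cosh(S/(2a)) = 1.863685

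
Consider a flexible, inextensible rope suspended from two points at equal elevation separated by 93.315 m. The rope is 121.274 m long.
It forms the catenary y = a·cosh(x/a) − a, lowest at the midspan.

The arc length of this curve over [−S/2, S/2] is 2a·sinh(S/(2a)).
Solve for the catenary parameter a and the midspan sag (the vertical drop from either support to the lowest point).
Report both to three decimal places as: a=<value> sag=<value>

seed: a₀ = √(S³/(24(L−S))) = √(93.315³/(24·27.959)) = 34.798518
iter 1: u=1.340790  f(a)=+2.623e+00  f'(a)=-1.915e+00  a ← 34.798518 − (+2.623e+00/-1.915e+00) = 36.168477
iter 2: u=1.290005  f(a)=+1.629e-01  f'(a)=-1.684e+00  a ← 36.168477 − (+1.629e-01/-1.684e+00) = 36.265202
iter 3: u=1.286564  f(a)=+7.198e-04  f'(a)=-1.669e+00  a ← 36.265202 − (+7.198e-04/-1.669e+00) = 36.265634
iter 4: u=1.286549  f(a)=+1.419e-08  f'(a)=-1.669e+00  a ← 36.265634 − (+1.419e-08/-1.669e+00) = 36.265634
iter 5: u=1.286549  f(a)=-1.421e-14  f'(a)=-1.669e+00  a ← 36.265634 − (-1.421e-14/-1.669e+00) = 36.265634
converged: |Δa| < 1e-12 after 5 iterations
sag = a·(cosh(S/(2a)) − 1) = 36.265634·(cosh(1.286549) − 1) = 34.388750
T_max/T_min = cosh(S/(2a)) = 1.948246

a=36.266 sag=34.389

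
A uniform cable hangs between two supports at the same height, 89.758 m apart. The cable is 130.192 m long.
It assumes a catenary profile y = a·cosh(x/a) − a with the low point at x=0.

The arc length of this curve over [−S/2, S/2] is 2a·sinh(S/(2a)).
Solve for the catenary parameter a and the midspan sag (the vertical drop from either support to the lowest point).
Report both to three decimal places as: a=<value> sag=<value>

seed: a₀ = √(S³/(24(L−S))) = √(89.758³/(24·40.434)) = 27.297997
iter 1: u=1.644040  f(a)=+5.830e+00  f'(a)=-3.844e+00  a ← 27.297997 − (+5.830e+00/-3.844e+00) = 28.814378
iter 2: u=1.557521  f(a)=+5.210e-01  f'(a)=-3.185e+00  a ← 28.814378 − (+5.210e-01/-3.185e+00) = 28.977942
iter 3: u=1.548730  f(a)=+5.064e-03  f'(a)=-3.124e+00  a ← 28.977942 − (+5.064e-03/-3.124e+00) = 28.979563
iter 4: u=1.548643  f(a)=+4.886e-07  f'(a)=-3.123e+00  a ← 28.979563 − (+4.886e-07/-3.123e+00) = 28.979563
iter 5: u=1.548643  f(a)=+5.684e-14  f'(a)=-3.123e+00  a ← 28.979563 − (+5.684e-14/-3.123e+00) = 28.979563
converged: |Δa| < 1e-12 after 5 iterations
sag = a·(cosh(S/(2a)) − 1) = 28.979563·(cosh(1.548643) − 1) = 42.275642
T_max/T_min = cosh(S/(2a)) = 2.458809

a=28.980 sag=42.276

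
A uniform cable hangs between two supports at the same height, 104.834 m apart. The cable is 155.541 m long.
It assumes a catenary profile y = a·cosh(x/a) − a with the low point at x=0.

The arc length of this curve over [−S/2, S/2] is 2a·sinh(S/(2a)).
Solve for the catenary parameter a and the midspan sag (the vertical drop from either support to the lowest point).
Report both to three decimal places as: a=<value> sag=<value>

a=32.792 sag=51.609

seed: a₀ = √(S³/(24(L−S))) = √(104.834³/(24·50.707)) = 30.769019
iter 1: u=1.703564  f(a)=+7.887e+00  f'(a)=-4.357e+00  a ← 30.769019 − (+7.887e+00/-4.357e+00) = 32.579229
iter 2: u=1.608909  f(a)=+7.496e-01  f'(a)=-3.565e+00  a ← 32.579229 − (+7.496e-01/-3.565e+00) = 32.789507
iter 3: u=1.598591  f(a)=+8.342e-03  f'(a)=-3.486e+00  a ← 32.789507 − (+8.342e-03/-3.486e+00) = 32.791900
iter 4: u=1.598474  f(a)=+1.058e-06  f'(a)=-3.485e+00  a ← 32.791900 − (+1.058e-06/-3.485e+00) = 32.791901
iter 5: u=1.598474  f(a)=+2.842e-14  f'(a)=-3.485e+00  a ← 32.791901 − (+2.842e-14/-3.485e+00) = 32.791901
converged: |Δa| < 1e-12 after 5 iterations
sag = a·(cosh(S/(2a)) − 1) = 32.791901·(cosh(1.598474) − 1) = 51.609281
T_max/T_min = cosh(S/(2a)) = 2.573842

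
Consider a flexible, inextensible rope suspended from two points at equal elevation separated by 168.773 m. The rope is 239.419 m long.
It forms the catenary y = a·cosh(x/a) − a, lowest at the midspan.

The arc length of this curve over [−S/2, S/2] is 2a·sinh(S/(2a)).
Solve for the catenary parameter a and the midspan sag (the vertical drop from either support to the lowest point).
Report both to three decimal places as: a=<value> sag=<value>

seed: a₀ = √(S³/(24(L−S))) = √(168.773³/(24·70.646)) = 53.248214
iter 1: u=1.584776  f(a)=+9.421e+00  f'(a)=-3.383e+00  a ← 53.248214 − (+9.421e+00/-3.383e+00) = 56.033374
iter 2: u=1.506004  f(a)=+7.896e-01  f'(a)=-2.837e+00  a ← 56.033374 − (+7.896e-01/-2.837e+00) = 56.311681
iter 3: u=1.498561  f(a)=+6.668e-03  f'(a)=-2.789e+00  a ← 56.311681 − (+6.668e-03/-2.789e+00) = 56.314071
iter 4: u=1.498498  f(a)=+4.845e-07  f'(a)=-2.789e+00  a ← 56.314071 − (+4.845e-07/-2.789e+00) = 56.314071
iter 5: u=1.498498  f(a)=+2.842e-14  f'(a)=-2.789e+00  a ← 56.314071 − (+2.842e-14/-2.789e+00) = 56.314071
converged: |Δa| < 1e-12 after 5 iterations
sag = a·(cosh(S/(2a)) − 1) = 56.314071·(cosh(1.498498) − 1) = 75.979689
T_max/T_min = cosh(S/(2a)) = 2.349213

a=56.314 sag=75.980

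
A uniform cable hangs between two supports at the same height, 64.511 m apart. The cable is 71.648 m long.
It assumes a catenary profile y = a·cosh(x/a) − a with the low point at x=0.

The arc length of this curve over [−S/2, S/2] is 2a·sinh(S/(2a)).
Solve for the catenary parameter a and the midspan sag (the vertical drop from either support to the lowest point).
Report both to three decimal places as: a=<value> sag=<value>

seed: a₀ = √(S³/(24(L−S))) = √(64.511³/(24·7.137)) = 39.590154
iter 1: u=0.814735  f(a)=+2.407e-01  f'(a)=-3.851e-01  a ← 39.590154 − (+2.407e-01/-3.851e-01) = 40.215144
iter 2: u=0.802073  f(a)=+5.817e-03  f'(a)=-3.666e-01  a ← 40.215144 − (+5.817e-03/-3.666e-01) = 40.231010
iter 3: u=0.801757  f(a)=+3.585e-06  f'(a)=-3.662e-01  a ← 40.231010 − (+3.585e-06/-3.662e-01) = 40.231020
iter 4: u=0.801757  f(a)=+1.364e-12  f'(a)=-3.662e-01  a ← 40.231020 − (+1.364e-12/-3.662e-01) = 40.231020
converged: |Δa| < 1e-12 after 4 iterations
sag = a·(cosh(S/(2a)) − 1) = 40.231020·(cosh(0.801757) − 1) = 13.638210
T_max/T_min = cosh(S/(2a)) = 1.338997

a=40.231 sag=13.638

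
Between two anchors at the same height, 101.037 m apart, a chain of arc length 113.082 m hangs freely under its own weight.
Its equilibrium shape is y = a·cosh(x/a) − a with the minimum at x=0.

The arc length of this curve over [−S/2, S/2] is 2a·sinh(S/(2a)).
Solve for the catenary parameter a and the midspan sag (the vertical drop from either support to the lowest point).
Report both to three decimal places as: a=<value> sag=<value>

seed: a₀ = √(S³/(24(L−S))) = √(101.037³/(24·12.045)) = 59.732631
iter 1: u=0.845744  f(a)=+4.382e-01  f'(a)=-4.329e-01  a ← 59.732631 − (+4.382e-01/-4.329e-01) = 60.744868
iter 2: u=0.831650  f(a)=+1.139e-02  f'(a)=-4.107e-01  a ← 60.744868 − (+1.139e-02/-4.107e-01) = 60.772596
iter 3: u=0.831271  f(a)=+8.144e-06  f'(a)=-4.101e-01  a ← 60.772596 − (+8.144e-06/-4.101e-01) = 60.772616
iter 4: u=0.831271  f(a)=+4.178e-12  f'(a)=-4.101e-01  a ← 60.772616 − (+4.178e-12/-4.101e-01) = 60.772616
converged: |Δa| < 1e-12 after 4 iterations
sag = a·(cosh(S/(2a)) − 1) = 60.772616·(cosh(0.831271) − 1) = 22.234586
T_max/T_min = cosh(S/(2a)) = 1.365865

a=60.773 sag=22.235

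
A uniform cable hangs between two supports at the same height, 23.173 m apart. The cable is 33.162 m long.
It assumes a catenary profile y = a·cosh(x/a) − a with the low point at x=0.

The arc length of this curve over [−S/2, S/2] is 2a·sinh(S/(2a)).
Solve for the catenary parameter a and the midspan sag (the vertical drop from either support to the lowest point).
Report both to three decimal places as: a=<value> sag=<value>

a=7.631 sag=10.622

seed: a₀ = √(S³/(24(L−S))) = √(23.173³/(24·9.989)) = 7.204548
iter 1: u=1.608220  f(a)=+1.374e+00  f'(a)=-3.560e+00  a ← 7.204548 − (+1.374e+00/-3.560e+00) = 7.590605
iter 2: u=1.526426  f(a)=+1.182e-01  f'(a)=-2.971e+00  a ← 7.590605 − (+1.182e-01/-2.971e+00) = 7.630379
iter 3: u=1.518470  f(a)=+1.056e-03  f'(a)=-2.919e+00  a ← 7.630379 − (+1.056e-03/-2.919e+00) = 7.630741
iter 4: u=1.518398  f(a)=+8.594e-08  f'(a)=-2.918e+00  a ← 7.630741 − (+8.594e-08/-2.918e+00) = 7.630741
iter 5: u=1.518398  f(a)=+7.105e-15  f'(a)=-2.918e+00  a ← 7.630741 − (+7.105e-15/-2.918e+00) = 7.630741
converged: |Δa| < 1e-12 after 5 iterations
sag = a·(cosh(S/(2a)) − 1) = 7.630741·(cosh(1.518398) − 1) = 10.621869
T_max/T_min = cosh(S/(2a)) = 2.391984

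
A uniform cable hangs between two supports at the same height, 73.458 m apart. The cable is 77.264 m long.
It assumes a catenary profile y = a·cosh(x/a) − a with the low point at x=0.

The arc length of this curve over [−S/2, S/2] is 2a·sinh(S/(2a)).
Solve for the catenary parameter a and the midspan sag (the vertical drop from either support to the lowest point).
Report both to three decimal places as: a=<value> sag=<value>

seed: a₀ = √(S³/(24(L−S))) = √(73.458³/(24·3.806)) = 65.874698
iter 1: u=0.557559  f(a)=+5.960e-02  f'(a)=-1.192e-01  a ← 65.874698 − (+5.960e-02/-1.192e-01) = 66.374749
iter 2: u=0.553358  f(a)=+6.854e-04  f'(a)=-1.165e-01  a ← 66.374749 − (+6.854e-04/-1.165e-01) = 66.380635
iter 3: u=0.553309  f(a)=+9.300e-08  f'(a)=-1.164e-01  a ← 66.380635 − (+9.300e-08/-1.164e-01) = 66.380636
iter 4: u=0.553309  f(a)=-1.421e-14  f'(a)=-1.164e-01  a ← 66.380636 − (-1.421e-14/-1.164e-01) = 66.380636
converged: |Δa| < 1e-12 after 4 iterations
sag = a·(cosh(S/(2a)) − 1) = 66.380636·(cosh(0.553309) − 1) = 10.423142
T_max/T_min = cosh(S/(2a)) = 1.157021

a=66.381 sag=10.423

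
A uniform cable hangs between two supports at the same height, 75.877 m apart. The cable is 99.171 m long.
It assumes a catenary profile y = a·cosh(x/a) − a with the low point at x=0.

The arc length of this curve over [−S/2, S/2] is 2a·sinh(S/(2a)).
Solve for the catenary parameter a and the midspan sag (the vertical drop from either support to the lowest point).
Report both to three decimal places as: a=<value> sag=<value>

a=29.159 sag=28.364

seed: a₀ = √(S³/(24(L−S))) = √(75.877³/(24·23.294)) = 27.953589
iter 1: u=1.357196  f(a)=+2.242e+00  f'(a)=-1.995e+00  a ← 27.953589 − (+2.242e+00/-1.995e+00) = 29.077622
iter 2: u=1.304732  f(a)=+1.423e-01  f'(a)=-1.749e+00  a ← 29.077622 − (+1.423e-01/-1.749e+00) = 29.159010
iter 3: u=1.301090  f(a)=+6.595e-04  f'(a)=-1.732e+00  a ← 29.159010 − (+6.595e-04/-1.732e+00) = 29.159390
iter 4: u=1.301073  f(a)=+1.431e-08  f'(a)=-1.732e+00  a ← 29.159390 − (+1.431e-08/-1.732e+00) = 29.159390
iter 5: u=1.301073  f(a)=+1.421e-14  f'(a)=-1.732e+00  a ← 29.159390 − (+1.421e-14/-1.732e+00) = 29.159390
converged: |Δa| < 1e-12 after 5 iterations
sag = a·(cosh(S/(2a)) − 1) = 29.159390·(cosh(1.301073) − 1) = 28.364447
T_max/T_min = cosh(S/(2a)) = 1.972738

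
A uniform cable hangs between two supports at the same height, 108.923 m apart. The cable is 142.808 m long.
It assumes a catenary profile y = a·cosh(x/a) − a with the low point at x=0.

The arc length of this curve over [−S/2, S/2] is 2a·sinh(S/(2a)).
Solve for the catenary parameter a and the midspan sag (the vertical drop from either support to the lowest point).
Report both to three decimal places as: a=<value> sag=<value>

seed: a₀ = √(S³/(24(L−S))) = √(108.923³/(24·33.885)) = 39.863004
iter 1: u=1.366217  f(a)=+3.307e+00  f'(a)=-2.039e+00  a ← 39.863004 − (+3.307e+00/-2.039e+00) = 41.484466
iter 2: u=1.312817  f(a)=+2.125e-01  f'(a)=-1.785e+00  a ← 41.484466 − (+2.125e-01/-1.785e+00) = 41.603495
iter 3: u=1.309061  f(a)=+1.010e-03  f'(a)=-1.768e+00  a ← 41.603495 − (+1.010e-03/-1.768e+00) = 41.604066
iter 4: u=1.309043  f(a)=+2.308e-08  f'(a)=-1.768e+00  a ← 41.604066 − (+2.308e-08/-1.768e+00) = 41.604066
iter 5: u=1.309043  f(a)=+2.842e-14  f'(a)=-1.768e+00  a ← 41.604066 − (+2.842e-14/-1.768e+00) = 41.604066
converged: |Δa| < 1e-12 after 5 iterations
sag = a·(cosh(S/(2a)) − 1) = 41.604066·(cosh(1.309043) − 1) = 41.036297
T_max/T_min = cosh(S/(2a)) = 1.986353

a=41.604 sag=41.036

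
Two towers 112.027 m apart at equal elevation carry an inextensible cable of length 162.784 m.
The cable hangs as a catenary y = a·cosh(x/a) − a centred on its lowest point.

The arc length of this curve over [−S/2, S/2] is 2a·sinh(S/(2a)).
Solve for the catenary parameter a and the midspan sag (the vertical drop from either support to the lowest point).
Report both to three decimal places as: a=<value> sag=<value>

seed: a₀ = √(S³/(24(L−S))) = √(112.027³/(24·50.757)) = 33.972731
iter 1: u=1.648778  f(a)=+7.363e+00  f'(a)=-3.883e+00  a ← 33.972731 − (+7.363e+00/-3.883e+00) = 35.868739
iter 2: u=1.561624  f(a)=+6.613e-01  f'(a)=-3.214e+00  a ← 35.868739 − (+6.613e-01/-3.214e+00) = 36.074481
iter 3: u=1.552718  f(a)=+6.499e-03  f'(a)=-3.152e+00  a ← 36.074481 − (+6.499e-03/-3.152e+00) = 36.076543
iter 4: u=1.552629  f(a)=+6.411e-07  f'(a)=-3.151e+00  a ← 36.076543 − (+6.411e-07/-3.151e+00) = 36.076543
iter 5: u=1.552629  f(a)=-2.842e-14  f'(a)=-3.151e+00  a ← 36.076543 − (-2.842e-14/-3.151e+00) = 36.076543
converged: |Δa| < 1e-12 after 5 iterations
sag = a·(cosh(S/(2a)) − 1) = 36.076543·(cosh(1.552629) − 1) = 52.952523
T_max/T_min = cosh(S/(2a)) = 2.467783

a=36.077 sag=52.953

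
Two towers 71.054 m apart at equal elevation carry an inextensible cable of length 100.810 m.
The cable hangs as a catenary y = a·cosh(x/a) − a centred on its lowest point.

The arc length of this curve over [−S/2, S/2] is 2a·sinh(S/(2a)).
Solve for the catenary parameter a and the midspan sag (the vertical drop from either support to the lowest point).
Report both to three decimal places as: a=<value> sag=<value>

a=23.703 sag=31.997

seed: a₀ = √(S³/(24(L−S))) = √(71.054³/(24·29.756)) = 22.412479
iter 1: u=1.585144  f(a)=+3.970e+00  f'(a)=-3.385e+00  a ← 22.412479 − (+3.970e+00/-3.385e+00) = 23.585218
iter 2: u=1.506325  f(a)=+3.329e-01  f'(a)=-2.839e+00  a ← 23.585218 − (+3.329e-01/-2.839e+00) = 23.702460
iter 3: u=1.498874  f(a)=+2.814e-03  f'(a)=-2.791e+00  a ← 23.702460 − (+2.814e-03/-2.791e+00) = 23.703468
iter 4: u=1.498810  f(a)=+2.048e-07  f'(a)=-2.791e+00  a ← 23.703468 − (+2.048e-07/-2.791e+00) = 23.703468
iter 5: u=1.498810  f(a)=+0.000e+00  f'(a)=-2.791e+00  a ← 23.703468 − (+0.000e+00/-2.791e+00) = 23.703468
converged: |Δa| < 1e-12 after 5 iterations
sag = a·(cosh(S/(2a)) − 1) = 23.703468·(cosh(1.498810) − 1) = 31.996787
T_max/T_min = cosh(S/(2a)) = 2.349878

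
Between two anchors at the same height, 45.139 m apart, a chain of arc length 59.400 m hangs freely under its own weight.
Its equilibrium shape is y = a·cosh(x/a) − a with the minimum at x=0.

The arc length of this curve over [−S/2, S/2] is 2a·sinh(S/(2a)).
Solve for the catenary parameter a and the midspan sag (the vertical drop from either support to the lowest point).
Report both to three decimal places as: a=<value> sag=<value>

a=17.119 sag=17.161

seed: a₀ = √(S³/(24(L−S))) = √(45.139³/(24·14.261)) = 16.392579
iter 1: u=1.376812  f(a)=+1.414e+00  f'(a)=-2.093e+00  a ← 16.392579 − (+1.414e+00/-2.093e+00) = 17.068347
iter 2: u=1.322301  f(a)=+9.216e-02  f'(a)=-1.828e+00  a ← 17.068347 − (+9.216e-02/-1.828e+00) = 17.118755
iter 3: u=1.318408  f(a)=+4.516e-04  f'(a)=-1.810e+00  a ← 17.118755 − (+4.516e-04/-1.810e+00) = 17.119004
iter 4: u=1.318389  f(a)=+1.096e-08  f'(a)=-1.810e+00  a ← 17.119004 − (+1.096e-08/-1.810e+00) = 17.119004
iter 5: u=1.318389  f(a)=-7.105e-15  f'(a)=-1.810e+00  a ← 17.119004 − (-7.105e-15/-1.810e+00) = 17.119004
converged: |Δa| < 1e-12 after 5 iterations
sag = a·(cosh(S/(2a)) − 1) = 17.119004·(cosh(1.318389) − 1) = 17.161461
T_max/T_min = cosh(S/(2a)) = 2.002480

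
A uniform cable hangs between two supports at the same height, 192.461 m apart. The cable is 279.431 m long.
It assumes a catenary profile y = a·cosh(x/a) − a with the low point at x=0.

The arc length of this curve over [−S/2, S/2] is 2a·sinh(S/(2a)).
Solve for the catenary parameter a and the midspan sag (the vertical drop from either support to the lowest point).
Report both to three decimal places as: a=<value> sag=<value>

seed: a₀ = √(S³/(24(L−S))) = √(192.461³/(24·86.970)) = 58.441823
iter 1: u=1.646603  f(a)=+1.258e+01  f'(a)=-3.865e+00  a ← 58.441823 − (+1.258e+01/-3.865e+00) = 61.696452
iter 2: u=1.559741  f(a)=+1.127e+00  f'(a)=-3.201e+00  a ← 61.696452 − (+1.127e+00/-3.201e+00) = 62.048654
iter 3: u=1.550888  f(a)=+1.102e-02  f'(a)=-3.139e+00  a ← 62.048654 − (+1.102e-02/-3.139e+00) = 62.052165
iter 4: u=1.550800  f(a)=+1.076e-06  f'(a)=-3.138e+00  a ← 62.052165 − (+1.076e-06/-3.138e+00) = 62.052166
iter 5: u=1.550800  f(a)=+5.684e-14  f'(a)=-3.138e+00  a ← 62.052166 − (+5.684e-14/-3.138e+00) = 62.052166
converged: |Δa| < 1e-12 after 5 iterations
sag = a·(cosh(S/(2a)) − 1) = 62.052166·(cosh(1.550800) − 1) = 90.823248
T_max/T_min = cosh(S/(2a)) = 2.463660

a=62.052 sag=90.823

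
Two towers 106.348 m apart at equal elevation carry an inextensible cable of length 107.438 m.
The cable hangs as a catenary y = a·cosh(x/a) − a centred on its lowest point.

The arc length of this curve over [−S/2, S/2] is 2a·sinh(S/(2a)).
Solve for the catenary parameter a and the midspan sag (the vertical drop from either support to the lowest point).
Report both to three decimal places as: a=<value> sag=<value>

seed: a₀ = √(S³/(24(L−S))) = √(106.348³/(24·1.090)) = 214.424853
iter 1: u=0.247984  f(a)=+3.356e-03  f'(a)=-1.023e-02  a ← 214.424853 − (+3.356e-03/-1.023e-02) = 214.752972
iter 2: u=0.247605  f(a)=+7.720e-06  f'(a)=-1.018e-02  a ← 214.752972 − (+7.720e-06/-1.018e-02) = 214.753730
iter 3: u=0.247605  f(a)=+4.103e-11  f'(a)=-1.018e-02  a ← 214.753730 − (+4.103e-11/-1.018e-02) = 214.753730
iter 4: u=0.247605  f(a)=+0.000e+00  f'(a)=-1.018e-02  a ← 214.753730 − (+0.000e+00/-1.018e-02) = 214.753730
converged: |Δa| < 1e-12 after 4 iterations
sag = a·(cosh(S/(2a)) − 1) = 214.753730·(cosh(0.247605) − 1) = 6.616764
T_max/T_min = cosh(S/(2a)) = 1.030811

a=214.754 sag=6.617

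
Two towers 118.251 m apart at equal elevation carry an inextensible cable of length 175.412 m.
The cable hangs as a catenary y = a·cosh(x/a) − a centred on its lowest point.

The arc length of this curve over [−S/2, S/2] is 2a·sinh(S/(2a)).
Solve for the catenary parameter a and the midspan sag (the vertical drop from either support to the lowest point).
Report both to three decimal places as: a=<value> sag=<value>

seed: a₀ = √(S³/(24(L−S))) = √(118.251³/(24·57.161)) = 34.717761
iter 1: u=1.703033  f(a)=+8.885e+00  f'(a)=-4.352e+00  a ← 34.717761 − (+8.885e+00/-4.352e+00) = 36.759264
iter 2: u=1.608452  f(a)=+8.440e-01  f'(a)=-3.561e+00  a ← 36.759264 − (+8.440e-01/-3.561e+00) = 36.996255
iter 3: u=1.598148  f(a)=+9.381e-03  f'(a)=-3.483e+00  a ← 36.996255 − (+9.381e-03/-3.483e+00) = 36.998949
iter 4: u=1.598032  f(a)=+1.187e-06  f'(a)=-3.482e+00  a ← 36.998949 − (+1.187e-06/-3.482e+00) = 36.998949
iter 5: u=1.598032  f(a)=+8.527e-14  f'(a)=-3.482e+00  a ← 36.998949 − (+8.527e-14/-3.482e+00) = 36.998949
converged: |Δa| < 1e-12 after 5 iterations
sag = a·(cosh(S/(2a)) − 1) = 36.998949·(cosh(1.598032) − 1) = 58.191726
T_max/T_min = cosh(S/(2a)) = 2.572794

a=36.999 sag=58.192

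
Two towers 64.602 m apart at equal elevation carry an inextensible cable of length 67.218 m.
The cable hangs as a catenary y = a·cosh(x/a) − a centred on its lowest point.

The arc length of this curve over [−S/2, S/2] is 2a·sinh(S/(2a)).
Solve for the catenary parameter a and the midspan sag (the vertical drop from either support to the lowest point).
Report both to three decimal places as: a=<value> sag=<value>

a=65.925 sag=8.073

seed: a₀ = √(S³/(24(L−S))) = √(64.602³/(24·2.616)) = 65.530647
iter 1: u=0.492914  f(a)=+3.196e-02  f'(a)=-8.180e-02  a ← 65.530647 − (+3.196e-02/-8.180e-02) = 65.921421
iter 2: u=0.489992  f(a)=+2.882e-04  f'(a)=-8.033e-02  a ← 65.921421 − (+2.882e-04/-8.033e-02) = 65.925008
iter 3: u=0.489966  f(a)=+2.390e-08  f'(a)=-8.031e-02  a ← 65.925008 − (+2.390e-08/-8.031e-02) = 65.925008
iter 4: u=0.489966  f(a)=+0.000e+00  f'(a)=-8.031e-02  a ← 65.925008 − (+0.000e+00/-8.031e-02) = 65.925008
converged: |Δa| < 1e-12 after 4 iterations
sag = a·(cosh(S/(2a)) − 1) = 65.925008·(cosh(0.489966) − 1) = 8.072773
T_max/T_min = cosh(S/(2a)) = 1.122454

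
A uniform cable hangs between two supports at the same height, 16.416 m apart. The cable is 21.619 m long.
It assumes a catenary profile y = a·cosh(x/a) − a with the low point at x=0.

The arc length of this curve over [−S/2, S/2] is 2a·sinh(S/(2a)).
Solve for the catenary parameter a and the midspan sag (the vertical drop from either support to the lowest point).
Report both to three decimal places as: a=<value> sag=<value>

a=6.217 sag=6.253

seed: a₀ = √(S³/(24(L−S))) = √(16.416³/(24·5.203)) = 5.952076
iter 1: u=1.379015  f(a)=+5.177e-01  f'(a)=-2.104e+00  a ← 5.952076 − (+5.177e-01/-2.104e+00) = 6.198124
iter 2: u=1.324272  f(a)=+3.383e-02  f'(a)=-1.837e+00  a ← 6.198124 − (+3.383e-02/-1.837e+00) = 6.216539
iter 3: u=1.320349  f(a)=+1.668e-04  f'(a)=-1.819e+00  a ← 6.216539 − (+1.668e-04/-1.819e+00) = 6.216630
iter 4: u=1.320329  f(a)=+4.101e-09  f'(a)=-1.819e+00  a ← 6.216630 − (+4.101e-09/-1.819e+00) = 6.216630
iter 5: u=1.320329  f(a)=+0.000e+00  f'(a)=-1.819e+00  a ← 6.216630 − (+0.000e+00/-1.819e+00) = 6.216630
converged: |Δa| < 1e-12 after 5 iterations
sag = a·(cosh(S/(2a)) − 1) = 6.216630·(cosh(1.320329) − 1) = 6.253004
T_max/T_min = cosh(S/(2a)) = 2.005851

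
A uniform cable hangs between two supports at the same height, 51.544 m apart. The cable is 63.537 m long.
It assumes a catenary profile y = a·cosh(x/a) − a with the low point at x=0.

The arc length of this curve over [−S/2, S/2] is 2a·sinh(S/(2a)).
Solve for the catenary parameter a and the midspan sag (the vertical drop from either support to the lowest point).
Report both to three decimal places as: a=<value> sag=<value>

a=22.536 sag=16.414

seed: a₀ = √(S³/(24(L−S))) = √(51.544³/(24·11.993)) = 21.812108
iter 1: u=1.181546  f(a)=+8.655e-01  f'(a)=-1.261e+00  a ← 21.812108 − (+8.655e-01/-1.261e+00) = 22.498458
iter 2: u=1.145501  f(a)=+4.253e-02  f'(a)=-1.140e+00  a ← 22.498458 − (+4.253e-02/-1.140e+00) = 22.535771
iter 3: u=1.143604  f(a)=+1.145e-04  f'(a)=-1.134e+00  a ← 22.535771 − (+1.145e-04/-1.134e+00) = 22.535872
iter 4: u=1.143599  f(a)=+8.338e-10  f'(a)=-1.134e+00  a ← 22.535872 − (+8.338e-10/-1.134e+00) = 22.535872
iter 5: u=1.143599  f(a)=-7.105e-15  f'(a)=-1.134e+00  a ← 22.535872 − (-7.105e-15/-1.134e+00) = 22.535872
converged: |Δa| < 1e-12 after 5 iterations
sag = a·(cosh(S/(2a)) − 1) = 22.535872·(cosh(1.143599) − 1) = 16.414136
T_max/T_min = cosh(S/(2a)) = 1.728356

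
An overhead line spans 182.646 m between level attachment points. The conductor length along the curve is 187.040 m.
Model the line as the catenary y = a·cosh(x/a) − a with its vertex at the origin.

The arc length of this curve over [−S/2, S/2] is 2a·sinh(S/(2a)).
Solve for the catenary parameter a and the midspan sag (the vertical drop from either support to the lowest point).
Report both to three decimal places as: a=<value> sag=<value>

a=241.232 sag=17.493

seed: a₀ = √(S³/(24(L−S))) = √(182.646³/(24·4.394)) = 240.369633
iter 1: u=0.379927  f(a)=+3.182e-02  f'(a)=-3.709e-02  a ← 240.369633 − (+3.182e-02/-3.709e-02) = 241.227575
iter 2: u=0.378576  f(a)=+1.712e-04  f'(a)=-3.669e-02  a ← 241.227575 − (+1.712e-04/-3.669e-02) = 241.232240
iter 3: u=0.378569  f(a)=+5.013e-09  f'(a)=-3.669e-02  a ← 241.232240 − (+5.013e-09/-3.669e-02) = 241.232240
iter 4: u=0.378569  f(a)=-2.842e-14  f'(a)=-3.669e-02  a ← 241.232240 − (-2.842e-14/-3.669e-02) = 241.232240
converged: |Δa| < 1e-12 after 4 iterations
sag = a·(cosh(S/(2a)) − 1) = 241.232240·(cosh(0.378569) − 1) = 17.493453
T_max/T_min = cosh(S/(2a)) = 1.072517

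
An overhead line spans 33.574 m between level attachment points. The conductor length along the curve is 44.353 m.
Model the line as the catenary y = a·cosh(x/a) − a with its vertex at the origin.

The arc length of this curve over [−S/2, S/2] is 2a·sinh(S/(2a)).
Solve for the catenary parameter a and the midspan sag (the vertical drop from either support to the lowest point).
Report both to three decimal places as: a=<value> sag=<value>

a=12.639 sag=12.886

seed: a₀ = √(S³/(24(L−S))) = √(33.574³/(24·10.779)) = 12.095109
iter 1: u=1.387916  f(a)=+1.087e+00  f'(a)=-2.150e+00  a ← 12.095109 − (+1.087e+00/-2.150e+00) = 12.600690
iter 2: u=1.332229  f(a)=+7.188e-02  f'(a)=-1.874e+00  a ← 12.600690 − (+7.188e-02/-1.874e+00) = 12.639036
iter 3: u=1.328187  f(a)=+3.634e-04  f'(a)=-1.856e+00  a ← 12.639036 − (+3.634e-04/-1.856e+00) = 12.639232
iter 4: u=1.328166  f(a)=+9.395e-09  f'(a)=-1.855e+00  a ← 12.639232 − (+9.395e-09/-1.855e+00) = 12.639232
iter 5: u=1.328166  f(a)=+0.000e+00  f'(a)=-1.855e+00  a ← 12.639232 − (+0.000e+00/-1.855e+00) = 12.639232
converged: |Δa| < 1e-12 after 5 iterations
sag = a·(cosh(S/(2a)) − 1) = 12.639232·(cosh(1.328166) − 1) = 12.886193
T_max/T_min = cosh(S/(2a)) = 2.019539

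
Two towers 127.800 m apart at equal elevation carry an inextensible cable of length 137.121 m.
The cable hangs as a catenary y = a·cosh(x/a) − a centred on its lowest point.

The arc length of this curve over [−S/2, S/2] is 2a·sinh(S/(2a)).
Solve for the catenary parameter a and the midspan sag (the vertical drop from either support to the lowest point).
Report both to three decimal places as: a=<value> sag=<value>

seed: a₀ = √(S³/(24(L−S))) = √(127.800³/(24·9.321)) = 96.596059
iter 1: u=0.661518  f(a)=+2.061e-01  f'(a)=-2.016e-01  a ← 96.596059 − (+2.061e-01/-2.016e-01) = 97.618465
iter 2: u=0.654589  f(a)=+3.318e-03  f'(a)=-1.951e-01  a ← 97.618465 − (+3.318e-03/-1.951e-01) = 97.635468
iter 3: u=0.654475  f(a)=+8.910e-07  f'(a)=-1.950e-01  a ← 97.635468 − (+8.910e-07/-1.950e-01) = 97.635472
iter 4: u=0.654475  f(a)=+8.527e-14  f'(a)=-1.950e-01  a ← 97.635472 − (+8.527e-14/-1.950e-01) = 97.635472
converged: |Δa| < 1e-12 after 4 iterations
sag = a·(cosh(S/(2a)) − 1) = 97.635472·(cosh(0.654475) − 1) = 21.667619
T_max/T_min = cosh(S/(2a)) = 1.221924

a=97.635 sag=21.668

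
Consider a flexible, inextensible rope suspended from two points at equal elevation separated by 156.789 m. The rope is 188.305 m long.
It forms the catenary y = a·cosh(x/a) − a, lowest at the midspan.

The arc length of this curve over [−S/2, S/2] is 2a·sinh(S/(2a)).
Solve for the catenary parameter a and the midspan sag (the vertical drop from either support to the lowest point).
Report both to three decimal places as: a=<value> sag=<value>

a=73.444 sag=45.966

seed: a₀ = √(S³/(24(L−S))) = √(156.789³/(24·31.516)) = 71.384220
iter 1: u=1.098205  f(a)=+1.956e+00  f'(a)=-9.942e-01  a ← 71.384220 − (+1.956e+00/-9.942e-01) = 73.351666
iter 2: u=1.068749  f(a)=+8.378e-02  f'(a)=-9.107e-01  a ← 73.351666 − (+8.378e-02/-9.107e-01) = 73.443666
iter 3: u=1.067410  f(a)=+1.689e-04  f'(a)=-9.070e-01  a ← 73.443666 − (+1.689e-04/-9.070e-01) = 73.443853
iter 4: u=1.067407  f(a)=+6.900e-10  f'(a)=-9.070e-01  a ← 73.443853 − (+6.900e-10/-9.070e-01) = 73.443853
iter 5: u=1.067407  f(a)=+0.000e+00  f'(a)=-9.070e-01  a ← 73.443853 − (+0.000e+00/-9.070e-01) = 73.443853
converged: |Δa| < 1e-12 after 5 iterations
sag = a·(cosh(S/(2a)) − 1) = 73.443853·(cosh(1.067407) − 1) = 45.965916
T_max/T_min = cosh(S/(2a)) = 1.625865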